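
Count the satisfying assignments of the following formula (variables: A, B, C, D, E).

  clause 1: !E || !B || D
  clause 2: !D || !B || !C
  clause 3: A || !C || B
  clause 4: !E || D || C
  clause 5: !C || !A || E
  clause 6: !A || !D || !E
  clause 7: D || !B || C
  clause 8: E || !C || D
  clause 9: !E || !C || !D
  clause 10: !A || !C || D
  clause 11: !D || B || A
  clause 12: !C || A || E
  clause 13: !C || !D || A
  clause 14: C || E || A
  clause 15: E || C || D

There are 2^5 = 32 truth assignments over (A, B, C, D, E).
Split on A. With A = true, the clauses containing A are satisfied and !A drops from the rest; 2 of the 2^4 = 16 assignments to the other variables satisfy what remains.
With A = false, by the same count on the reduced clause set, 1 assignment works.
Total: 2 + 1 = 3.

3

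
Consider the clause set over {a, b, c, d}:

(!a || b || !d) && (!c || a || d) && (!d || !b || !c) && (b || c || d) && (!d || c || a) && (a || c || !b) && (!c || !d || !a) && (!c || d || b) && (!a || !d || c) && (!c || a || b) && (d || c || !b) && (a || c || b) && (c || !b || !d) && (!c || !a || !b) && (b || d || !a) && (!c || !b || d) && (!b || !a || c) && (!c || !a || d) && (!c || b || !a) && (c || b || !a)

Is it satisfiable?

Try a = false.
Try c = false.
Unit clause (!d) forces d = false.
Unit clause (b) forces b = true.
That conflicts with the unit clause (!b).
That branch fails; take c = true instead.
Unit clause (d) forces d = true.
Unit clause (!b) forces b = false.
That conflicts with the unit clause (b).
Neither c = true nor c = false works.
That branch fails; take a = true instead.
Try b = true.
Unit clause (!c) forces c = false.
That conflicts with the unit clause (c).
That branch fails; take b = false instead.
Unit clause (!d) forces d = false.
That conflicts with the unit clause (d).
Neither b = true nor b = false works.
Neither a = true nor a = false works.
No assignment satisfies every clause.

No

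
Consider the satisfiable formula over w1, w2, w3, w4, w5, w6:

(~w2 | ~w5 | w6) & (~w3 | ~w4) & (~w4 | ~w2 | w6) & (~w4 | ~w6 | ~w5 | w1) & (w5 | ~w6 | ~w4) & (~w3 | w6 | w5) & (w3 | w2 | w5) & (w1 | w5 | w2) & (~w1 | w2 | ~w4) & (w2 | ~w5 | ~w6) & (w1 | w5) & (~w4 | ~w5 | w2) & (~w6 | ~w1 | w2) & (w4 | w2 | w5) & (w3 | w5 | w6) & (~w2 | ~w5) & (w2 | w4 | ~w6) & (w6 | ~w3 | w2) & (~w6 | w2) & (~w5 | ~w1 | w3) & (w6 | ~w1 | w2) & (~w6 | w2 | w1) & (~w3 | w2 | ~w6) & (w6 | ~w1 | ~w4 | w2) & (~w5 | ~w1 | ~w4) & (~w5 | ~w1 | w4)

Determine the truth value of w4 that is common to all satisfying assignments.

False

Suppose w4 = 1.
The clause (~w3) is unit, so w3 = 0.
Case w2 = 0:
The clause (w5) is unit, so w5 = 1.
Now (~w5) is unsatisfied and unit — conflict.
Backtrack on w2: now try w2 = 1.
The clause (w6) is unit, so w6 = 1.
The clause (w5) is unit, so w5 = 1.
Now (~w5) is unsatisfied and unit — conflict.
Either choice for w2 ends in contradiction.
So every satisfying assignment has w4 = False.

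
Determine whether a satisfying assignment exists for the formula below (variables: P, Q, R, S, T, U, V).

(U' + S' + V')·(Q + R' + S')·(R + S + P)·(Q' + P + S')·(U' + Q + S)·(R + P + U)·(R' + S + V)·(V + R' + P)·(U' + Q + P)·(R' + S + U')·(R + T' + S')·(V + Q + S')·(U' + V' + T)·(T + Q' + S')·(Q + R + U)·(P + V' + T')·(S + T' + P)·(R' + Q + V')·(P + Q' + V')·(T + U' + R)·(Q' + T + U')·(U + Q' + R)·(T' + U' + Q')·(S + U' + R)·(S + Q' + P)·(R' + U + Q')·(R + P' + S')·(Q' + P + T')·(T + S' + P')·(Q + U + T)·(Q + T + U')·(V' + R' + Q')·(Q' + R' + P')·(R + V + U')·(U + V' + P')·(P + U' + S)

Suppose U = 0.
Suppose R = 1.
Unit clause (Q') forces Q = 0.
Unit clause (S') forces S = 0.
Unit clause (V) forces V = 1.
Now (V') is unsatisfied and unit — conflict.
Undo R and try R = 0.
Unit clause (P) forces P = 1.
Unit clause (Q) forces Q = 1.
Now (Q') is unsatisfied and unit — conflict.
Both values of R lead to a conflict.
Undo U and try U = 1.
Suppose S = 0.
Unit clause (Q) forces Q = 1.
Unit clause (R') forces R = 0.
Now (R) is unsatisfied and unit — conflict.
Undo S and try S = 1.
Unit clause (V') forces V = 0.
Unit clause (Q) forces Q = 1.
Unit clause (P) forces P = 1.
Unit clause (T) forces T = 1.
Now (T') is unsatisfied and unit — conflict.
Both values of S lead to a conflict.
Both values of U lead to a conflict.
No assignment satisfies every clause.

No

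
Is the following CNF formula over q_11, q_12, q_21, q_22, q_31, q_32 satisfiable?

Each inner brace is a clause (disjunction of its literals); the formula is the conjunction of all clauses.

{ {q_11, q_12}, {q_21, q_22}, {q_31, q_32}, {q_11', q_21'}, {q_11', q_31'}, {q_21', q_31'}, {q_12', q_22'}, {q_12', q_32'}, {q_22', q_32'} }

No

Branch on q_11: set q_11 = 1.
From the singleton clause (q_21'), q_21 = 0.
From the singleton clause (q_22), q_22 = 1.
From the singleton clause (q_31'), q_31 = 0.
From the singleton clause (q_32), q_32 = 1.
But (q_32') is also a unit clause — contradiction.
That branch fails; take q_11 = 0 instead.
From the singleton clause (q_12), q_12 = 1.
From the singleton clause (q_22'), q_22 = 0.
From the singleton clause (q_21), q_21 = 1.
From the singleton clause (q_31'), q_31 = 0.
From the singleton clause (q_32), q_32 = 1.
But (q_32') is also a unit clause — contradiction.
Both values of q_11 lead to a conflict.
No assignment satisfies every clause.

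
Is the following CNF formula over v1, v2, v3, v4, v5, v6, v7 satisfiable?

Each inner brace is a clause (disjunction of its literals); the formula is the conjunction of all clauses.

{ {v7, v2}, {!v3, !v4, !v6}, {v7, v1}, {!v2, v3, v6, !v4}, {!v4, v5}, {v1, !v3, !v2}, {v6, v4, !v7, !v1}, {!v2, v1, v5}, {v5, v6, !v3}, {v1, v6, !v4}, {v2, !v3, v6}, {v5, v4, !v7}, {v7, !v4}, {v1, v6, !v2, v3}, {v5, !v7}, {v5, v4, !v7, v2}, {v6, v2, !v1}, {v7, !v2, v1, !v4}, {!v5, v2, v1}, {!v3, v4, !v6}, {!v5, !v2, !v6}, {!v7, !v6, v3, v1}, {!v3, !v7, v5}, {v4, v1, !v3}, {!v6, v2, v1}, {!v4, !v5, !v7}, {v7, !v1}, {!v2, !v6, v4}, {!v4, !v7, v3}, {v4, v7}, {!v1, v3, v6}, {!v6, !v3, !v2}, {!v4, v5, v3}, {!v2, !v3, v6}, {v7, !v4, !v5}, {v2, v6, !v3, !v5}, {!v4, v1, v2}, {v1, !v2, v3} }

Suppose v7 = true.
The clause (v5) is unit, so v5 = true.
The clause (!v4) is unit, so v4 = false.
Suppose v6 = true.
The clause (!v3) is unit, so v3 = false.
The clause (!v2) is unit, so v2 = false.
The clause (v1) is unit, so v1 = true.
This assignment satisfies each clause.
A satisfying assignment: v1: true; v2: false; v3: false; v4: false; v5: true; v6: true; v7: true.

Yes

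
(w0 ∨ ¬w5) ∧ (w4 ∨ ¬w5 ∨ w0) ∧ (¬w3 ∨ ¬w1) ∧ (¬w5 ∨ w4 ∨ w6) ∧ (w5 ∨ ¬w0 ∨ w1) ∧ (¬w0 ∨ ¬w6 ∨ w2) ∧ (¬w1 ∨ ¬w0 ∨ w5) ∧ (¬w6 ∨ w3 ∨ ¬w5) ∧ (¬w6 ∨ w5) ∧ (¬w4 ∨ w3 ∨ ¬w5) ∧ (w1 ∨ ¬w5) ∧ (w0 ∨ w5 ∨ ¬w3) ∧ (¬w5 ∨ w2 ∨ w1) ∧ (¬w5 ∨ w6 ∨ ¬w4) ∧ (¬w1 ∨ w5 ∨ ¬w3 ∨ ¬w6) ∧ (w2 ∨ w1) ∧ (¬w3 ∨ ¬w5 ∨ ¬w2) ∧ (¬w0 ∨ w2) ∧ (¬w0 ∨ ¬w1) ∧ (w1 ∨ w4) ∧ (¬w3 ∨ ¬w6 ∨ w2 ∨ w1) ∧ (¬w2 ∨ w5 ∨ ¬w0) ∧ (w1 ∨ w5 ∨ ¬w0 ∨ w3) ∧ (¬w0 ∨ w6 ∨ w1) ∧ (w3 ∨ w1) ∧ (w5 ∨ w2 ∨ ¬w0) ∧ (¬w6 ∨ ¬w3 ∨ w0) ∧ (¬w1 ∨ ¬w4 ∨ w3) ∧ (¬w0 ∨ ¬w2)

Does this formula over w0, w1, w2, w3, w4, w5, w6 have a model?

Yes, satisfiable

Case w0 = False:
Unit clause (¬w5) forces w5 = False.
Unit clause (¬w6) forces w6 = False.
Unit clause (¬w3) forces w3 = False.
Unit clause (w1) forces w1 = True.
Unit clause (¬w4) forces w4 = False.
All clauses hold; w2 can take either value.
A satisfying assignment: w0=False,  w1=True,  w2=False,  w3=False,  w4=False,  w5=False,  w6=False.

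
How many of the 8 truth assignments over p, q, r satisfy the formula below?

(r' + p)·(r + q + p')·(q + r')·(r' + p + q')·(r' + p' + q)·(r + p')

3

There are 2^3 = 8 truth assignments over (p, q, r).
Check each against the 6 clauses (columns in the order p, q, r):
  F F F  ✓ satisfies all
  F F T  ✗ fails (r' + p)
  F T F  ✓ satisfies all
  F T T  ✗ fails (r' + p)
  T F F  ✗ fails (r + q + p')
  T F T  ✗ fails (q + r')
  T T F  ✗ fails (r + p')
  T T T  ✓ satisfies all
3 of the 8 rows are models.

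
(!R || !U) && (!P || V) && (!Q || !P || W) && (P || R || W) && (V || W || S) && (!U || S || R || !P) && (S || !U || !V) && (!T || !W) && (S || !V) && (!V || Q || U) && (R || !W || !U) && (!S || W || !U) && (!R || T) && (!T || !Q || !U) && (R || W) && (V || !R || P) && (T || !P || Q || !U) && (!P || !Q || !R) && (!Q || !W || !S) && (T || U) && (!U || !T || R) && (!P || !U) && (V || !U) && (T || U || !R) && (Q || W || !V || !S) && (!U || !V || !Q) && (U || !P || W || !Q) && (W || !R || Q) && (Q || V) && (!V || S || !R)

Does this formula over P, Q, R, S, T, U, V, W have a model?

Satisfiable

Case R = true:
The clause (!U) is unit, so U = false.
The clause (T) is unit, so T = true.
The clause (!W) is unit, so W = false.
The clause (Q) is unit, so Q = true.
The clause (!P) is unit, so P = false.
The clause (V) is unit, so V = true.
The clause (S) is unit, so S = true.
Every clause now holds.
A satisfying assignment: P=false; Q=true; R=true; S=true; T=true; U=false; V=true; W=false.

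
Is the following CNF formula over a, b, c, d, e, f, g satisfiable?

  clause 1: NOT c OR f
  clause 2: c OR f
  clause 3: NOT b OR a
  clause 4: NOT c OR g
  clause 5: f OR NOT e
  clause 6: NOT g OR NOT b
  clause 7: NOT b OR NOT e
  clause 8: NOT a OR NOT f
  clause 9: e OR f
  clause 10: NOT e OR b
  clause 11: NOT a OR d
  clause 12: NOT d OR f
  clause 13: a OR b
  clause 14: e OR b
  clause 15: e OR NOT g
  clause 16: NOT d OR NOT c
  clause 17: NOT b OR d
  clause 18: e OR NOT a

Branch on c: set c = false.
The clause (f) is unit, so f = true.
The clause (NOT a) is unit, so a = false.
The clause (NOT b) is unit, so b = false.
That conflicts with the unit clause (b).
Backtrack on c: now try c = true.
The clause (f) is unit, so f = true.
The clause (g) is unit, so g = true.
The clause (NOT b) is unit, so b = false.
The clause (NOT a) is unit, so a = false.
That conflicts with the unit clause (a).
Both values of c lead to a conflict.
No assignment satisfies every clause.

No, unsatisfiable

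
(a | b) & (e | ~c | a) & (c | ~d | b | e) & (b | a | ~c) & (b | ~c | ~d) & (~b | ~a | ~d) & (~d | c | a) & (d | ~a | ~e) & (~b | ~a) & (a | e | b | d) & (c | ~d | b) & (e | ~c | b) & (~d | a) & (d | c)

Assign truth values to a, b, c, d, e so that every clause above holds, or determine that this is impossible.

a=0; b=1; c=1; d=0; e=1

Suppose a = 0.
The clause (b) is unit, so b = 1.
The clause (~d) is unit, so d = 0.
The clause (c) is unit, so c = 1.
The clause (e) is unit, so e = 1.
This assignment satisfies each clause.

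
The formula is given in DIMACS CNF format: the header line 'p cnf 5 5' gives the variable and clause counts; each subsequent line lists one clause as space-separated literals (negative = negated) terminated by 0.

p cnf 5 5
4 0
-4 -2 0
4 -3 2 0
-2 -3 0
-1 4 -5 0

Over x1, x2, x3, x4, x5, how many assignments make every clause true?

8

There are 2^5 = 32 truth assignments over (x1, x2, x3, x4, x5).
Split on x2. With x2 = True, the clauses containing x2 are satisfied and ¬x2 drops from the rest; 0 of the 2^4 = 16 assignments to the other variables satisfy what remains.
With x2 = False, by the same count on the reduced clause set, 8 assignments work.
(One model: x1=F, x2=F, x3=F, x4=T, x5=F.)
Total: 0 + 8 = 8.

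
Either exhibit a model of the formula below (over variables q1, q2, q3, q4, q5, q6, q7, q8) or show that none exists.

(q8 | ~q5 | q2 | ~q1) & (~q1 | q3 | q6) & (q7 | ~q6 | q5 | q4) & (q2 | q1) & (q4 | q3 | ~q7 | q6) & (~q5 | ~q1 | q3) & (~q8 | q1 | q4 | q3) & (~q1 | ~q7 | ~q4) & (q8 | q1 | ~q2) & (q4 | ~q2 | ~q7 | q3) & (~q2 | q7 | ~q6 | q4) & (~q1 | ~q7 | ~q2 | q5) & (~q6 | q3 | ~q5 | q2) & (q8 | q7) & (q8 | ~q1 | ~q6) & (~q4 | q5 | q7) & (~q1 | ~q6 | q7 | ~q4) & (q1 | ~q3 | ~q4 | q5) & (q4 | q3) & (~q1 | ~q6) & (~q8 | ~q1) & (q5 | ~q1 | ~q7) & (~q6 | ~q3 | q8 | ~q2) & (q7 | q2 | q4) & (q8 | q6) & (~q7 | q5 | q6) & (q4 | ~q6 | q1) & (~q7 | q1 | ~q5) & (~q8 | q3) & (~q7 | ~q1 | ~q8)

Suppose q2 = 1.
Suppose q8 = 1.
Unit clause (~q1) forces q1 = 0.
Unit clause (q3) forces q3 = 1.
Suppose q4 = 0.
Unit clause (~q6) forces q6 = 0.
Suppose q7 = 0.
All clauses hold; q5 can take either value.

q1 ↦ 0, q2 ↦ 1, q3 ↦ 1, q4 ↦ 0, q5 ↦ 0, q6 ↦ 0, q7 ↦ 0, q8 ↦ 1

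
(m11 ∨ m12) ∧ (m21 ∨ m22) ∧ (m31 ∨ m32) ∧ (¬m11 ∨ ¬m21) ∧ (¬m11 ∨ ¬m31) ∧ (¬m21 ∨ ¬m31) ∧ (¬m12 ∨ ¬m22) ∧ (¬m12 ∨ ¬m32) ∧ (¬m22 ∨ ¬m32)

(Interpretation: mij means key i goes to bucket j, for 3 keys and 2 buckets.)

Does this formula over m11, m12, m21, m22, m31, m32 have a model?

Branch on m11: set m11 = True.
(¬m21) alone gives m21 = False.
(m22) alone gives m22 = True.
(¬m31) alone gives m31 = False.
(m32) alone gives m32 = True.
But (¬m32) is also a unit clause — contradiction.
Undo m11 and try m11 = False.
(m12) alone gives m12 = True.
(¬m22) alone gives m22 = False.
(m21) alone gives m21 = True.
(¬m31) alone gives m31 = False.
(m32) alone gives m32 = True.
But (¬m32) is also a unit clause — contradiction.
Either choice for m11 ends in contradiction.
No assignment satisfies every clause.

No, unsatisfiable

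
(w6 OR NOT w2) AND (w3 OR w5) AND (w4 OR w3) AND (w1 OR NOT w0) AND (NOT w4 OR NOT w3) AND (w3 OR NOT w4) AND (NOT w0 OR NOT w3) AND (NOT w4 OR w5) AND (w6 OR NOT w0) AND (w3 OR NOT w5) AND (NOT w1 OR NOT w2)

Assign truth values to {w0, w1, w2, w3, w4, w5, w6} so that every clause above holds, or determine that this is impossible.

w0 ↦ false,  w1 ↦ false,  w2 ↦ false,  w3 ↦ true,  w4 ↦ false,  w5 ↦ false,  w6 ↦ false

Case w6 = false:
The clause (NOT w2) is unit, so w2 = false.
The clause (NOT w0) is unit, so w0 = false.
Case w3 = true:
The clause (NOT w4) is unit, so w4 = false.
All clauses hold; w1, w5 can take either value.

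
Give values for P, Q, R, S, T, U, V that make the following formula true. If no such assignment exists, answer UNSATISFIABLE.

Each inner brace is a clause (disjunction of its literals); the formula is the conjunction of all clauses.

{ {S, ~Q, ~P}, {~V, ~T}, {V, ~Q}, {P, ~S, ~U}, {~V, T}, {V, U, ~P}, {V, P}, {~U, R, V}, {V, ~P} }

UNSATISFIABLE

Branch on V: set V = 0.
From the singleton clause (~Q), Q = 0.
From the singleton clause (P), P = 1.
Now (~P) is unsatisfied and unit — conflict.
That branch fails; take V = 1 instead.
From the singleton clause (~T), T = 0.
Now (T) is unsatisfied and unit — conflict.
Either choice for V ends in contradiction.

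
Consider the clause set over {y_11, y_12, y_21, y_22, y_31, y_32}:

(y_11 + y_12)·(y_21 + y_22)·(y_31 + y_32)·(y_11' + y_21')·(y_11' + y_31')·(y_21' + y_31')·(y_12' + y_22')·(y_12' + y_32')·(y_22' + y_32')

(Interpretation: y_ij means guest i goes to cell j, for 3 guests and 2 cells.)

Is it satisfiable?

Unsatisfiable

Branch on y_11: set y_11 = 1.
(y_21') alone gives y_21 = 0.
(y_22) alone gives y_22 = 1.
(y_31') alone gives y_31 = 0.
(y_32) alone gives y_32 = 1.
Now (y_32') is unsatisfied and unit — conflict.
Backtrack on y_11: now try y_11 = 0.
(y_12) alone gives y_12 = 1.
(y_22') alone gives y_22 = 0.
(y_21) alone gives y_21 = 1.
(y_31') alone gives y_31 = 0.
(y_32) alone gives y_32 = 1.
Now (y_32') is unsatisfied and unit — conflict.
Neither y_11 = 1 nor y_11 = 0 works.
No assignment satisfies every clause.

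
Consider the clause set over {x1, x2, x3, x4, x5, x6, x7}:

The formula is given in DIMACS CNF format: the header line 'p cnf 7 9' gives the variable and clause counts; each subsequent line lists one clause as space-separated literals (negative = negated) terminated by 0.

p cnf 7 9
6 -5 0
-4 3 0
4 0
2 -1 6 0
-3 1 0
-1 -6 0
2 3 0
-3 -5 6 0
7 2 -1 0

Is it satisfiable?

Satisfiable

Unit clause (x4) forces x4 = True.
Unit clause (x3) forces x3 = True.
Unit clause (x1) forces x1 = True.
Unit clause (¬x6) forces x6 = False.
Unit clause (¬x5) forces x5 = False.
Unit clause (x2) forces x2 = True.
All clauses hold; x7 can take either value.
A satisfying assignment: x1: True, x2: True, x3: True, x4: True, x5: False, x6: False, x7: False.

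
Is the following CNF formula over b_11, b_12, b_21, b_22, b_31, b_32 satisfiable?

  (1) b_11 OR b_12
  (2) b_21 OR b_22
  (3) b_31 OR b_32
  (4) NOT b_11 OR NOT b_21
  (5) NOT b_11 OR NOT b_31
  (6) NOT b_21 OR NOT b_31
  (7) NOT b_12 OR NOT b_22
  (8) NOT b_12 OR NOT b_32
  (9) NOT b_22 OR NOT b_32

Branch on b_11: set b_11 = true.
From the singleton clause (NOT b_21), b_21 = false.
From the singleton clause (b_22), b_22 = true.
From the singleton clause (NOT b_31), b_31 = false.
From the singleton clause (b_32), b_32 = true.
Now (NOT b_32) is unsatisfied and unit — conflict.
Undo b_11 and try b_11 = false.
From the singleton clause (b_12), b_12 = true.
From the singleton clause (NOT b_22), b_22 = false.
From the singleton clause (b_21), b_21 = true.
From the singleton clause (NOT b_31), b_31 = false.
From the singleton clause (b_32), b_32 = true.
Now (NOT b_32) is unsatisfied and unit — conflict.
Neither b_11 = true nor b_11 = false works.
No assignment satisfies every clause.

No, unsatisfiable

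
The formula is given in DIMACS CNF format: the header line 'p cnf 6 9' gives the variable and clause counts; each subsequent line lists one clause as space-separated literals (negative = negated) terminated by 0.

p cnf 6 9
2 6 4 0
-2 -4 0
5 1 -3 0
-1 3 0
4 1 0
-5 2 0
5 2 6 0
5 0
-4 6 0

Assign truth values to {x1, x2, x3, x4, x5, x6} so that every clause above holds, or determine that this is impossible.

x1=True, x2=True, x3=True, x4=False, x5=True, x6=False

Unit clause (x5) forces x5 = True.
Unit clause (x2) forces x2 = True.
Unit clause (¬x4) forces x4 = False.
Unit clause (x1) forces x1 = True.
Unit clause (x3) forces x3 = True.
No clause remains; x6 is free.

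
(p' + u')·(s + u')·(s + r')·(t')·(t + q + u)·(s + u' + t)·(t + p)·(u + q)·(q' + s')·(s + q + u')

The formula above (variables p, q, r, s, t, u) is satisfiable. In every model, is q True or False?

True

Suppose q = 0.
From the singleton clause (t'), t = 0.
From the singleton clause (u), u = 1.
From the singleton clause (p'), p = 0.
But (p) is also a unit clause — contradiction.
So every satisfying assignment has q = True.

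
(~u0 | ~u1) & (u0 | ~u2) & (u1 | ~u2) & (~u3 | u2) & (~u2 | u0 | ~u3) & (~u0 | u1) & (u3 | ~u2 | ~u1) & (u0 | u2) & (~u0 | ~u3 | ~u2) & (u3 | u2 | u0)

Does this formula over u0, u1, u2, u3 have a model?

No, unsatisfiable

Try u0 = 0.
From the singleton clause (~u2), u2 = 0.
That conflicts with the unit clause (u2).
Undo u0 and try u0 = 1.
From the singleton clause (~u1), u1 = 0.
That conflicts with the unit clause (u1).
Neither u0 = 1 nor u0 = 0 works.
No assignment satisfies every clause.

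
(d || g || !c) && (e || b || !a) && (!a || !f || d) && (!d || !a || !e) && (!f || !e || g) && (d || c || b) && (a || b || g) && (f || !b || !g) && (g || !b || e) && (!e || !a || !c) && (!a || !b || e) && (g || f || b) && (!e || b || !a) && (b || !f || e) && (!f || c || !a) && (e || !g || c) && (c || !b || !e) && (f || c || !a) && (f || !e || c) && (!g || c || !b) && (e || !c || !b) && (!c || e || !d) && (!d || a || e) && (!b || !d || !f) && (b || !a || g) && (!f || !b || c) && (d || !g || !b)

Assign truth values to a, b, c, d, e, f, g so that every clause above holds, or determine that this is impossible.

Case d = false:
Case g = true:
Unit clause (!b) forces b = false.
Unit clause (c) forces c = true.
Case e = true:
Unit clause (!a) forces a = false.
All clauses hold; f can take either value.

a ↦ false, b ↦ false, c ↦ true, d ↦ false, e ↦ true, f ↦ false, g ↦ true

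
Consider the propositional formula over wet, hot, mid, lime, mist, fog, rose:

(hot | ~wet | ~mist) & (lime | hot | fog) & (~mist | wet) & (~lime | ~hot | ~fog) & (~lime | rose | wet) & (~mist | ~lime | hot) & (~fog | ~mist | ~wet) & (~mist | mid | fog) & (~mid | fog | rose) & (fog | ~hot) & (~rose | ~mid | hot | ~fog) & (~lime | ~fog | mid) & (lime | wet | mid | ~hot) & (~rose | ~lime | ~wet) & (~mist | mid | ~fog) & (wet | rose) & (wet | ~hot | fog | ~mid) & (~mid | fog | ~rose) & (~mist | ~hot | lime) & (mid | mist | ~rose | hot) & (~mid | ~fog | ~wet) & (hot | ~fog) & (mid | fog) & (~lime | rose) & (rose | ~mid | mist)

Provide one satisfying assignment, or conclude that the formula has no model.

wet: 0,  hot: 1,  mid: 1,  lime: 0,  mist: 0,  fog: 1,  rose: 1

Branch on mist: set mist = 0.
Branch on fog: set fog = 1.
(hot) alone gives hot = 1.
(~lime) alone gives lime = 0.
Branch on wet: set wet = 0.
(mid) alone gives mid = 1.
(rose) alone gives rose = 1.
This assignment satisfies each clause.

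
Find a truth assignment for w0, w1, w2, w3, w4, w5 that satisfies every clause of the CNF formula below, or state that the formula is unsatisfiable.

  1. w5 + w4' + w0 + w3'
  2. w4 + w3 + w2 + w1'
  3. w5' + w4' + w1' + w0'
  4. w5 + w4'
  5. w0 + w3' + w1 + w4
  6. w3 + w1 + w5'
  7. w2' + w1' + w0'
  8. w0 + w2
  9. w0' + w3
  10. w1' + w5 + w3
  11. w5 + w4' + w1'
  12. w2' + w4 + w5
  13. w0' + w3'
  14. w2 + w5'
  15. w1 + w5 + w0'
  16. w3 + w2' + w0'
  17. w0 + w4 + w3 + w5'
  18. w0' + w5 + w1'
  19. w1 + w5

w0: 0; w1: 1; w2: 1; w3: 0; w4: 1; w5: 1

Try w5 = 1.
(w2) alone gives w2 = 1.
Try w3 = 0.
(w1) alone gives w1 = 1.
(w0') alone gives w0 = 0.
(w4) alone gives w4 = 1.
Every clause now holds.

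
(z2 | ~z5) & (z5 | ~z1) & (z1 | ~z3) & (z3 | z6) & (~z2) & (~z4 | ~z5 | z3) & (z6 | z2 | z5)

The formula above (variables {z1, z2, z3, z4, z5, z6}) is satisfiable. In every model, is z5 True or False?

Suppose z5 = 1.
From the singleton clause (z2), z2 = 1.
But (~z2) is also a unit clause — contradiction.
So every satisfying assignment has z5 = False.

False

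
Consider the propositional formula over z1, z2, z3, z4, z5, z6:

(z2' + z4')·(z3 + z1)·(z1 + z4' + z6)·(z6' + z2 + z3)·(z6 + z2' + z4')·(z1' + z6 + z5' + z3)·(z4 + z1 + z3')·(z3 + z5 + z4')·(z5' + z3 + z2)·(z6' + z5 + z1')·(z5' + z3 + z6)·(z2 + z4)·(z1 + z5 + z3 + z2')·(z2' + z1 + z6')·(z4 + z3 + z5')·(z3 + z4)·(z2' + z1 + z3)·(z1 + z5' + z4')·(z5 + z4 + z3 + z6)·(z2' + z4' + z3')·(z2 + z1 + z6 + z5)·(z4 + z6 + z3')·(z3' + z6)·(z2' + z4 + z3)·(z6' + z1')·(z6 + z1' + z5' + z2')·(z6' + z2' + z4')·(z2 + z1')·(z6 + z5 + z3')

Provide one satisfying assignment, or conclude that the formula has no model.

z1: 0,  z2: 0,  z3: 1,  z4: 1,  z5: 0,  z6: 1

Suppose z2 = 0.
(z4) alone gives z4 = 1.
(z1') alone gives z1 = 0.
(z3) alone gives z3 = 1.
(z6) alone gives z6 = 1.
(z5') alone gives z5 = 0.
All clauses are satisfied.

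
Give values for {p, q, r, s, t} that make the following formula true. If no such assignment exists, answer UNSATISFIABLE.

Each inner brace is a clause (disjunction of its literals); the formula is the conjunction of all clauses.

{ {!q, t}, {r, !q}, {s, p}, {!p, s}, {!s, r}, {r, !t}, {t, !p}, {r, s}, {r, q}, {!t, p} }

p=true; q=false; r=true; s=true; t=true

Case q = false:
(r) alone gives r = true.
Case s = true:
Case t = true:
(p) alone gives p = true.
Every clause now holds.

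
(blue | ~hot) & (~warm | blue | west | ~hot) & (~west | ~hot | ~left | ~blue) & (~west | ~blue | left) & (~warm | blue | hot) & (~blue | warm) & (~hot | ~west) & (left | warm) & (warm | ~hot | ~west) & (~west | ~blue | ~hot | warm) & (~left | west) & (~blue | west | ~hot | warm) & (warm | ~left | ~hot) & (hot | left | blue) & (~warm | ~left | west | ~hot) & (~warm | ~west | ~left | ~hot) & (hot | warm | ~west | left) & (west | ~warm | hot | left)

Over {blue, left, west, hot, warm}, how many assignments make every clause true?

There are 2^5 = 32 truth assignments over (blue, left, west, hot, warm).
Split on hot. With hot = 1, the clauses containing hot are satisfied and ~hot drops from the rest; 1 of the 2^4 = 16 assignments to the other variables satisfy what remains.
With hot = 0, by the same count on the reduced clause set, 2 assignments work.
(One model: blue=F, left=T, west=T, hot=F, warm=F.)
Total: 1 + 2 = 3.

3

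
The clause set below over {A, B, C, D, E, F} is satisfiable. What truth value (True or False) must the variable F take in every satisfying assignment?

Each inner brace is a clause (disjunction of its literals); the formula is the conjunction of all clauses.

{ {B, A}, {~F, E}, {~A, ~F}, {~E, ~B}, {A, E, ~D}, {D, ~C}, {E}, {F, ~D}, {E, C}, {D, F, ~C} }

Suppose F = 1.
From the singleton clause (E), E = 1.
From the singleton clause (~A), A = 0.
From the singleton clause (B), B = 1.
But (~B) is also a unit clause — contradiction.
So every satisfying assignment has F = False.

False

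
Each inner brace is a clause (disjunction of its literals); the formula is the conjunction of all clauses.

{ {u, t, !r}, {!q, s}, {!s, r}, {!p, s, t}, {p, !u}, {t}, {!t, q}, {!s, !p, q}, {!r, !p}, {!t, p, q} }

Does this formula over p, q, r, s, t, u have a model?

Satisfiable

Unit clause (t) forces t = true.
Unit clause (q) forces q = true.
Unit clause (s) forces s = true.
Unit clause (r) forces r = true.
Unit clause (!p) forces p = false.
Unit clause (!u) forces u = false.
Every clause now holds.
A satisfying assignment: p ↦ false, q ↦ true, r ↦ true, s ↦ true, t ↦ true, u ↦ false.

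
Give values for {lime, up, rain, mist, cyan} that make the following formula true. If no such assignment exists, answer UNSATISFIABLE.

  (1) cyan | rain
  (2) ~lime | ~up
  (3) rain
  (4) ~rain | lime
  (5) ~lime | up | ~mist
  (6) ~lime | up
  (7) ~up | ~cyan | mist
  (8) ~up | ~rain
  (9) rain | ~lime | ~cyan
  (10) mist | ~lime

From the singleton clause (rain), rain = 1.
From the singleton clause (lime), lime = 1.
From the singleton clause (~up), up = 0.
Now (up) is unsatisfied and unit — conflict.

UNSATISFIABLE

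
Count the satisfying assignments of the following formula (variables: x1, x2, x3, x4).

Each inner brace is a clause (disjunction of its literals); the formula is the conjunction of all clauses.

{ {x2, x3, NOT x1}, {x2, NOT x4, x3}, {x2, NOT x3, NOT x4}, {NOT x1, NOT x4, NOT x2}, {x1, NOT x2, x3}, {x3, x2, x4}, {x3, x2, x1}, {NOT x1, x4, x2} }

5

There are 2^4 = 16 truth assignments over (x1, x2, x3, x4).
Check each against the 8 clauses (columns in the order x1, x2, x3, x4):
  F F F F  ✗ fails (x3 OR x2 OR x4)
  F F F T  ✗ fails (x2 OR NOT x4 OR x3)
  F F T F  ✓ satisfies all
  F F T T  ✗ fails (x2 OR NOT x3 OR NOT x4)
  F T F F  ✗ fails (x1 OR NOT x2 OR x3)
  F T F T  ✗ fails (x1 OR NOT x2 OR x3)
  F T T F  ✓ satisfies all
  F T T T  ✓ satisfies all
  T F F F  ✗ fails (x2 OR x3 OR NOT x1)
  T F F T  ✗ fails (x2 OR x3 OR NOT x1)
  T F T F  ✗ fails (NOT x1 OR x4 OR x2)
  T F T T  ✗ fails (x2 OR NOT x3 OR NOT x4)
  T T F F  ✓ satisfies all
  T T F T  ✗ fails (NOT x1 OR NOT x4 OR NOT x2)
  T T T F  ✓ satisfies all
  T T T T  ✗ fails (NOT x1 OR NOT x4 OR NOT x2)
5 of the 16 rows are models.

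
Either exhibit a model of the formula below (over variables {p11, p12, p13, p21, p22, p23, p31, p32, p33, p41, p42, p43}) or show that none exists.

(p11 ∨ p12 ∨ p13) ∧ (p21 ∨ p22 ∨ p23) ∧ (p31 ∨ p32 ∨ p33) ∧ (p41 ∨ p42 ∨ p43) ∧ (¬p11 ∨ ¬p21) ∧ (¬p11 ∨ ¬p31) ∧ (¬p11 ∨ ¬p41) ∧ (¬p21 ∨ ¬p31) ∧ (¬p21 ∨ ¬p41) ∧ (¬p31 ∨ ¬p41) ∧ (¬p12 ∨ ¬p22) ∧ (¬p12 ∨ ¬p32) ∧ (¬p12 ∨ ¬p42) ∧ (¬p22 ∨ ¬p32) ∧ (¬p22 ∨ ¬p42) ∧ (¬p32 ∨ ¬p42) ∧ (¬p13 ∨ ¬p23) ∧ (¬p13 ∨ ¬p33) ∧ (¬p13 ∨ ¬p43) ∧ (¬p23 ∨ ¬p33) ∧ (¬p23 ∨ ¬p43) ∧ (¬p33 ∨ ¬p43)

UNSATISFIABLE

Suppose p11 = False.
Suppose p12 = True.
(¬p22) alone gives p22 = False.
(¬p32) alone gives p32 = False.
(¬p42) alone gives p42 = False.
Suppose p21 = True.
(¬p31) alone gives p31 = False.
(p33) alone gives p33 = True.
(¬p41) alone gives p41 = False.
(p43) alone gives p43 = True.
Now (¬p43) is unsatisfied and unit — conflict.
So p21 must be the other value — set p21 = False.
(p23) alone gives p23 = True.
(¬p13) alone gives p13 = False.
(¬p33) alone gives p33 = False.
(p31) alone gives p31 = True.
(¬p41) alone gives p41 = False.
(p43) alone gives p43 = True.
Now (¬p43) is unsatisfied and unit — conflict.
Either choice for p21 ends in contradiction.
So p12 must be the other value — set p12 = False.
(p13) alone gives p13 = True.
(¬p23) alone gives p23 = False.
(¬p33) alone gives p33 = False.
(¬p43) alone gives p43 = False.
Suppose p21 = True.
(¬p31) alone gives p31 = False.
(p32) alone gives p32 = True.
(¬p41) alone gives p41 = False.
(p42) alone gives p42 = True.
Now (¬p42) is unsatisfied and unit — conflict.
So p21 must be the other value — set p21 = False.
(p22) alone gives p22 = True.
(¬p32) alone gives p32 = False.
(p31) alone gives p31 = True.
(¬p41) alone gives p41 = False.
(p42) alone gives p42 = True.
Now (¬p42) is unsatisfied and unit — conflict.
Either choice for p21 ends in contradiction.
Either choice for p12 ends in contradiction.
So p11 must be the other value — set p11 = True.
(¬p21) alone gives p21 = False.
(¬p31) alone gives p31 = False.
(¬p41) alone gives p41 = False.
Suppose p22 = True.
(¬p12) alone gives p12 = False.
(¬p32) alone gives p32 = False.
(p33) alone gives p33 = True.
(¬p42) alone gives p42 = False.
(p43) alone gives p43 = True.
Now (¬p43) is unsatisfied and unit — conflict.
So p22 must be the other value — set p22 = False.
(p23) alone gives p23 = True.
(¬p13) alone gives p13 = False.
(¬p33) alone gives p33 = False.
(p32) alone gives p32 = True.
(¬p12) alone gives p12 = False.
(¬p42) alone gives p42 = False.
(p43) alone gives p43 = True.
Now (¬p43) is unsatisfied and unit — conflict.
Either choice for p22 ends in contradiction.
Either choice for p11 ends in contradiction.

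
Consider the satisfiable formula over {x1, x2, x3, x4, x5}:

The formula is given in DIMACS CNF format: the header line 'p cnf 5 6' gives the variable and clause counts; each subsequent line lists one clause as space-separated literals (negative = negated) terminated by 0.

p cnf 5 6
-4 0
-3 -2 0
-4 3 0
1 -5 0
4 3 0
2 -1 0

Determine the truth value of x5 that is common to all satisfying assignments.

False

Suppose x5 = True.
Unit clause (¬x4) forces x4 = False.
Unit clause (x1) forces x1 = True.
Unit clause (x3) forces x3 = True.
Unit clause (¬x2) forces x2 = False.
That conflicts with the unit clause (x2).
So every satisfying assignment has x5 = False.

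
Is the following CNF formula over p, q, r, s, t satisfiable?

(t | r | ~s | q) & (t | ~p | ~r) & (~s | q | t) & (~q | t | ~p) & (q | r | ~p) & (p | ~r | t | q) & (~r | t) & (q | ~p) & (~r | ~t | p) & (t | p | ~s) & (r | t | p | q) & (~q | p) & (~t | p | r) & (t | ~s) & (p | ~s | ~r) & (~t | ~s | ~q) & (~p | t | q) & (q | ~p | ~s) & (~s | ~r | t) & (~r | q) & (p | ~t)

Suppose r = 1.
Unit clause (t) forces t = 1.
Unit clause (p) forces p = 1.
Unit clause (q) forces q = 1.
Unit clause (~s) forces s = 0.
This assignment satisfies each clause.
A satisfying assignment: p: 1; q: 1; r: 1; s: 0; t: 1.

Yes, satisfiable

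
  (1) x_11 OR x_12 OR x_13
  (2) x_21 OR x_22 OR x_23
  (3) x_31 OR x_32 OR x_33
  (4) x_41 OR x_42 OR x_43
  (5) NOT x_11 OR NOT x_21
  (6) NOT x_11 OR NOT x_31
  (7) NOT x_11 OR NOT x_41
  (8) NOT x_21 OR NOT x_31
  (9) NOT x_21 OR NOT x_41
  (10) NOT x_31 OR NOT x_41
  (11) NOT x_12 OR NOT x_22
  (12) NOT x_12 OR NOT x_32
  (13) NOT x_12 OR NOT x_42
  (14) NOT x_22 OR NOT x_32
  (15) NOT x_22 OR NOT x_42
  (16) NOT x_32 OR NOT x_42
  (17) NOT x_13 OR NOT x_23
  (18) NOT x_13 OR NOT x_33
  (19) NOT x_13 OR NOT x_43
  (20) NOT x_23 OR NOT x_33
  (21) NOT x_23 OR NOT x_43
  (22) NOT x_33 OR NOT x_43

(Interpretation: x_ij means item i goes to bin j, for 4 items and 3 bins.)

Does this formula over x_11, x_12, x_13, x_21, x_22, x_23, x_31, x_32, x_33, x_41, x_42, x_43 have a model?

Try x_11 = false.
Try x_12 = true.
The clause (NOT x_22) is unit, so x_22 = false.
The clause (NOT x_32) is unit, so x_32 = false.
The clause (NOT x_42) is unit, so x_42 = false.
Try x_21 = true.
The clause (NOT x_31) is unit, so x_31 = false.
The clause (x_33) is unit, so x_33 = true.
The clause (NOT x_41) is unit, so x_41 = false.
The clause (x_43) is unit, so x_43 = true.
But (NOT x_43) is also a unit clause — contradiction.
So x_21 must be the other value — set x_21 = false.
The clause (x_23) is unit, so x_23 = true.
The clause (NOT x_13) is unit, so x_13 = false.
The clause (NOT x_33) is unit, so x_33 = false.
The clause (x_31) is unit, so x_31 = true.
The clause (NOT x_41) is unit, so x_41 = false.
The clause (x_43) is unit, so x_43 = true.
But (NOT x_43) is also a unit clause — contradiction.
Both values of x_21 lead to a conflict.
So x_12 must be the other value — set x_12 = false.
The clause (x_13) is unit, so x_13 = true.
The clause (NOT x_23) is unit, so x_23 = false.
The clause (NOT x_33) is unit, so x_33 = false.
The clause (NOT x_43) is unit, so x_43 = false.
Try x_21 = true.
The clause (NOT x_31) is unit, so x_31 = false.
The clause (x_32) is unit, so x_32 = true.
The clause (NOT x_41) is unit, so x_41 = false.
The clause (x_42) is unit, so x_42 = true.
But (NOT x_42) is also a unit clause — contradiction.
So x_21 must be the other value — set x_21 = false.
The clause (x_22) is unit, so x_22 = true.
The clause (NOT x_32) is unit, so x_32 = false.
The clause (x_31) is unit, so x_31 = true.
The clause (NOT x_41) is unit, so x_41 = false.
The clause (x_42) is unit, so x_42 = true.
But (NOT x_42) is also a unit clause — contradiction.
Both values of x_21 lead to a conflict.
Both values of x_12 lead to a conflict.
So x_11 must be the other value — set x_11 = true.
The clause (NOT x_21) is unit, so x_21 = false.
The clause (NOT x_31) is unit, so x_31 = false.
The clause (NOT x_41) is unit, so x_41 = false.
Try x_22 = true.
The clause (NOT x_12) is unit, so x_12 = false.
The clause (NOT x_32) is unit, so x_32 = false.
The clause (x_33) is unit, so x_33 = true.
The clause (NOT x_42) is unit, so x_42 = false.
The clause (x_43) is unit, so x_43 = true.
But (NOT x_43) is also a unit clause — contradiction.
So x_22 must be the other value — set x_22 = false.
The clause (x_23) is unit, so x_23 = true.
The clause (NOT x_13) is unit, so x_13 = false.
The clause (NOT x_33) is unit, so x_33 = false.
The clause (x_32) is unit, so x_32 = true.
The clause (NOT x_12) is unit, so x_12 = false.
The clause (NOT x_42) is unit, so x_42 = false.
The clause (x_43) is unit, so x_43 = true.
But (NOT x_43) is also a unit clause — contradiction.
Both values of x_22 lead to a conflict.
Both values of x_11 lead to a conflict.
No assignment satisfies every clause.

No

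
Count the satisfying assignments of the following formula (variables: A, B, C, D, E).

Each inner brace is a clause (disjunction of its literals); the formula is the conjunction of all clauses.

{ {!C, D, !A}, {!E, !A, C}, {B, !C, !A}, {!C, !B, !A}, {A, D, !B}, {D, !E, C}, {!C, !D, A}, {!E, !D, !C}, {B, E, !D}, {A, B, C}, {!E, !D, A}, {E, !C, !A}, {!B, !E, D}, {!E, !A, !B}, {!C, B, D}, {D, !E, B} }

There are 2^5 = 32 truth assignments over (A, B, C, D, E).
Split on C. With C = true, the clauses containing C are satisfied and !C drops from the rest; 0 of the 2^4 = 16 assignments to the other variables satisfy what remains.
With C = false, by the same count on the reduced clause set, 4 assignments work.
Total: 0 + 4 = 4.

4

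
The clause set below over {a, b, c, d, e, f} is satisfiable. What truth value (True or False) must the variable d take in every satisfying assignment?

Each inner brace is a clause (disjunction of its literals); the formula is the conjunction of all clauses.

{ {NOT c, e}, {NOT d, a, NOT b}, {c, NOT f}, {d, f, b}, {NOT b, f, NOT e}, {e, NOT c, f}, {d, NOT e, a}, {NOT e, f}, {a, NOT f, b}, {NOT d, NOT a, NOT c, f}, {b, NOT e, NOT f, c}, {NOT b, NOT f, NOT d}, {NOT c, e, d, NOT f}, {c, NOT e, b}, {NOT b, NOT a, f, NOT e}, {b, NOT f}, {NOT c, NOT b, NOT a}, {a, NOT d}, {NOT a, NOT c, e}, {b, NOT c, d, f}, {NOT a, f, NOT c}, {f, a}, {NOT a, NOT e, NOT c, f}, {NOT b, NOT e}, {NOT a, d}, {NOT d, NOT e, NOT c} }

True

Suppose d = false.
(NOT a) alone gives a = false.
(NOT e) alone gives e = false.
(NOT c) alone gives c = false.
(NOT f) alone gives f = false.
That conflicts with the unit clause (f).
So every satisfying assignment has d = True.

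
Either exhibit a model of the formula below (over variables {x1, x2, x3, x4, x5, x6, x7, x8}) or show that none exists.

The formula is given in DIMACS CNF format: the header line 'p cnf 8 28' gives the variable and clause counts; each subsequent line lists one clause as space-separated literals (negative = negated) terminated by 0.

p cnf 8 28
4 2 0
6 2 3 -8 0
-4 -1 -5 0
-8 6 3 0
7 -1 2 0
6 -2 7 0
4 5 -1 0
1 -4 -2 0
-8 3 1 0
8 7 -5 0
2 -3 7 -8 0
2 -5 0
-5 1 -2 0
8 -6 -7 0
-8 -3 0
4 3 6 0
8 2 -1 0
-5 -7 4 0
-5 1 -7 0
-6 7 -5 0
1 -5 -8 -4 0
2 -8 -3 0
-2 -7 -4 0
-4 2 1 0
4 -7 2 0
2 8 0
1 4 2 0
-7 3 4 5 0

x1: False, x2: True, x3: True, x4: False, x5: False, x6: True, x7: False, x8: False

Branch on x4: set x4 = False.
Unit clause (x2) forces x2 = True.
Branch on x6: set x6 = True.
Branch on x5: set x5 = False.
Unit clause (¬x1) forces x1 = False.
Branch on x8: set x8 = False.
Unit clause (¬x7) forces x7 = False.
Every clause is now satisfied; x3 is unconstrained.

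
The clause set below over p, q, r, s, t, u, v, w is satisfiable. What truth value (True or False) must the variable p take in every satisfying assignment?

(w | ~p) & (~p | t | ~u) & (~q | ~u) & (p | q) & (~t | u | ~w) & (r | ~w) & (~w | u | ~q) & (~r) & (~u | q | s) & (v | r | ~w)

Suppose p = 1.
The clause (w) is unit, so w = 1.
The clause (r) is unit, so r = 1.
Now (~r) is unsatisfied and unit — conflict.
So every satisfying assignment has p = False.

False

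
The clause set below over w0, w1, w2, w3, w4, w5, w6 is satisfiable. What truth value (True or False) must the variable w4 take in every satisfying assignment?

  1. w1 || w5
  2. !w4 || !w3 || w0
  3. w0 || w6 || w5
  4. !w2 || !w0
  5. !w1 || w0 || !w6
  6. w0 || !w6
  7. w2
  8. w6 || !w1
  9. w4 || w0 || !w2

True

Suppose w4 = false.
From the singleton clause (w2), w2 = true.
From the singleton clause (!w0), w0 = false.
Now (w0) is unsatisfied and unit — conflict.
So every satisfying assignment has w4 = True.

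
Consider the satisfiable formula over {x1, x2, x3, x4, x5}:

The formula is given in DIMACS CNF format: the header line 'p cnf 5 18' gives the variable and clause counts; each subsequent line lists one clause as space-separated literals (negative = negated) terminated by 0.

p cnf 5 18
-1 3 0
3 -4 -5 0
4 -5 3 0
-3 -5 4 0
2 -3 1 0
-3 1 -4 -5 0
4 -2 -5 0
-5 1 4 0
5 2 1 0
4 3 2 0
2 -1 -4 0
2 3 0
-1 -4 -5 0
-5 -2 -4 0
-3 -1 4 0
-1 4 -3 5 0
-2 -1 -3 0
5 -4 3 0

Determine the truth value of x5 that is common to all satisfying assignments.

Suppose x5 = True.
Try x1 = False.
Unit clause (x4) forces x4 = True.
Unit clause (x3) forces x3 = True.
That conflicts with the unit clause (¬x3).
So x1 must be the other value — set x1 = True.
Unit clause (x3) forces x3 = True.
Unit clause (x4) forces x4 = True.
That conflicts with the unit clause (¬x4).
Either choice for x1 ends in contradiction.
So every satisfying assignment has x5 = False.

False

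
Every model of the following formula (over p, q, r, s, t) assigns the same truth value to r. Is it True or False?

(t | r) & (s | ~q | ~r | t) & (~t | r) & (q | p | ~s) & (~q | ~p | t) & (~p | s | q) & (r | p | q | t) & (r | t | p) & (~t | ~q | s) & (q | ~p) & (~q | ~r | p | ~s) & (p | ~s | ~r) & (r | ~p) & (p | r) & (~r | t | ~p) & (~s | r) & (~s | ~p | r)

True

Suppose r = 0.
Unit clause (t) forces t = 1.
But (~t) is also a unit clause — contradiction.
So every satisfying assignment has r = True.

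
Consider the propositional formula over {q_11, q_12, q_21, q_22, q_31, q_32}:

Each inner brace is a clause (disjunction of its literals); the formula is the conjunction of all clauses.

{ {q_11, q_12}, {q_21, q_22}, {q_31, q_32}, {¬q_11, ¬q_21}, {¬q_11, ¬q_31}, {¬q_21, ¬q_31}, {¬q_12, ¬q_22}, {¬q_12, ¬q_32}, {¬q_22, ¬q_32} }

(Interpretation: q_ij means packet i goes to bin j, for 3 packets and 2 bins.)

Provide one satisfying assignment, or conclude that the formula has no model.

UNSATISFIABLE

Try q_11 = True.
From the singleton clause (¬q_21), q_21 = False.
From the singleton clause (q_22), q_22 = True.
From the singleton clause (¬q_31), q_31 = False.
From the singleton clause (q_32), q_32 = True.
Now (¬q_32) is unsatisfied and unit — conflict.
That branch fails; take q_11 = False instead.
From the singleton clause (q_12), q_12 = True.
From the singleton clause (¬q_22), q_22 = False.
From the singleton clause (q_21), q_21 = True.
From the singleton clause (¬q_31), q_31 = False.
From the singleton clause (q_32), q_32 = True.
Now (¬q_32) is unsatisfied and unit — conflict.
Neither q_11 = True nor q_11 = False works.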